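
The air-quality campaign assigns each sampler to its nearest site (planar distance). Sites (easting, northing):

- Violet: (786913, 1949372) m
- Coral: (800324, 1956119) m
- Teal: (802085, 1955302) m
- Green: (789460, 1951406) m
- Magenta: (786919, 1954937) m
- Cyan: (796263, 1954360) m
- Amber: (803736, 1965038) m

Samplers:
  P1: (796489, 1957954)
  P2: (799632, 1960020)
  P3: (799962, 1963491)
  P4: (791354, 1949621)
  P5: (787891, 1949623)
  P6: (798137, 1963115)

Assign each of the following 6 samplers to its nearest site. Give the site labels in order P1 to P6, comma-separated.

P1 → Cyan (d²=12967912.00)
P2 → Coral (d²=15696665.00)
P3 → Amber (d²=16636285.00)
P4 → Green (d²=6773461.00)
P5 → Violet (d²=1019485.00)
P6 → Amber (d²=35046730.00)

Cyan, Coral, Amber, Green, Violet, Amber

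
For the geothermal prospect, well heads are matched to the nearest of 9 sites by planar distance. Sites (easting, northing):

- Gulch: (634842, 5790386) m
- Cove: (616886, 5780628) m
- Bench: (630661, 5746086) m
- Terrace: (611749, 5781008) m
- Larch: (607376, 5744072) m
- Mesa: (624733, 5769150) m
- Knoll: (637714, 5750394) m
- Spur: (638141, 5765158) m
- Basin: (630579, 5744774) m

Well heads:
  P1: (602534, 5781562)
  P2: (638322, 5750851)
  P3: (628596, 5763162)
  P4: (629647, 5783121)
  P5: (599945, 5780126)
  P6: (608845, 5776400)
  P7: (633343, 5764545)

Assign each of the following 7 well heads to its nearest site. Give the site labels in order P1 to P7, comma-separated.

Terrace, Knoll, Mesa, Gulch, Terrace, Terrace, Spur

P1 → Terrace (d²=85223141.00)
P2 → Knoll (d²=578513.00)
P3 → Mesa (d²=50778913.00)
P4 → Gulch (d²=79768250.00)
P5 → Terrace (d²=140112340.00)
P6 → Terrace (d²=29666880.00)
P7 → Spur (d²=23396573.00)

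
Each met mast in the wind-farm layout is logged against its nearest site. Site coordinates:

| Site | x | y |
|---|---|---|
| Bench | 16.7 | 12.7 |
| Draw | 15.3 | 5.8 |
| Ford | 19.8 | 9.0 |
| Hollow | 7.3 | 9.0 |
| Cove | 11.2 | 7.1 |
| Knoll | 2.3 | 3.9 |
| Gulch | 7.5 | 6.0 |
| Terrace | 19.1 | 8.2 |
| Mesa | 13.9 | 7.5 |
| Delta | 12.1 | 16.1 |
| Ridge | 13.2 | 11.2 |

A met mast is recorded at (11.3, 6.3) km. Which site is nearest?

Squared distances to each site:
Bench: 70.120; Draw: 16.250; Ford: 79.540; Hollow: 23.290; Cove: 0.650; Knoll: 86.760; Gulch: 14.530; Terrace: 64.450; Mesa: 8.200; Delta: 96.680; Ridge: 27.620.
Minimum at Cove.

Cove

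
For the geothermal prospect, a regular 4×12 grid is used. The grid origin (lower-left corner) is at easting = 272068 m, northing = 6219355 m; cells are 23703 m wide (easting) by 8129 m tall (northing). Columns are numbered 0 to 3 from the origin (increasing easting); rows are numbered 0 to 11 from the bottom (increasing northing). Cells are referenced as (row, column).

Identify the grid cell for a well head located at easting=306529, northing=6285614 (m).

(8, 1)

Column index: ⌊(306529 − 272068) / 23703⌋ = ⌊1.454⌋ = 1
Row offset from origin: ⌊(6285614 − 6219355) / 8129⌋ = ⌊8.151⌋ = 8 → row 8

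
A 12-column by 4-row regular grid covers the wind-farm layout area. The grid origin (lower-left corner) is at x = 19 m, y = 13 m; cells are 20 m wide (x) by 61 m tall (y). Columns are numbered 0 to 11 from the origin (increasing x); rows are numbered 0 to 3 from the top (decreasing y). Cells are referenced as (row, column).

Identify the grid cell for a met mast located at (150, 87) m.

(2, 6)

Column index: ⌊(150 − 19) / 20⌋ = ⌊6.550⌋ = 6
Row offset from origin: ⌊(87 − 13) / 61⌋ = ⌊1.213⌋ = 1 → row 2 (counted from top)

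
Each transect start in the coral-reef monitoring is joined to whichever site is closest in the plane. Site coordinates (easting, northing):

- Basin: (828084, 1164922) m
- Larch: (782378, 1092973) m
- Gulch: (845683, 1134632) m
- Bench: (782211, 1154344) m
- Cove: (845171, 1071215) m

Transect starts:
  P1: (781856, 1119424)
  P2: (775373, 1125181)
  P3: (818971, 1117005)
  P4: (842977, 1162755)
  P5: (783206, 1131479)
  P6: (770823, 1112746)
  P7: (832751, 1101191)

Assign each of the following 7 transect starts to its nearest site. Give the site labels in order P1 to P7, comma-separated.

P1 → Larch (d²=699927885.00)
P2 → Bench (d²=897238813.00)
P3 → Gulch (d²=1024242073.00)
P4 → Basin (d²=226497338.00)
P5 → Bench (d²=523798250.00)
P6 → Larch (d²=524489554.00)
P7 → Cove (d²=1052816976.00)

Larch, Bench, Gulch, Basin, Bench, Larch, Cove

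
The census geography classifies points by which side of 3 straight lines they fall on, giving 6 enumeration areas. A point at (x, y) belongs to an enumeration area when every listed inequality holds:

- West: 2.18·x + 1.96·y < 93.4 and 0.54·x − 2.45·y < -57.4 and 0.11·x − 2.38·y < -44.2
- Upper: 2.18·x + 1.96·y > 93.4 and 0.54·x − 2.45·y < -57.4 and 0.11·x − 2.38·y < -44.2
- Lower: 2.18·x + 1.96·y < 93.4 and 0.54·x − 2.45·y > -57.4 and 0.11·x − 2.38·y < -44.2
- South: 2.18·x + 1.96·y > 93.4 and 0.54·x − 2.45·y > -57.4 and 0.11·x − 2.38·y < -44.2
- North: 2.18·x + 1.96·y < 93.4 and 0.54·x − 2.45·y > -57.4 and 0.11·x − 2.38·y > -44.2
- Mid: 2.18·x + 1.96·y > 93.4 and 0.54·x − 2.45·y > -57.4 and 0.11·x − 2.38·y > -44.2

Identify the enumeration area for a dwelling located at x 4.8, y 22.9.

2.18·4.8 + 1.96·22.9 = 55.348, which is < 93.4
0.54·4.8 − 2.45·22.9 = -53.513, which is > -57.4
0.11·4.8 − 2.38·22.9 = -53.974, which is < -44.2
This sign pattern matches Lower.

Lower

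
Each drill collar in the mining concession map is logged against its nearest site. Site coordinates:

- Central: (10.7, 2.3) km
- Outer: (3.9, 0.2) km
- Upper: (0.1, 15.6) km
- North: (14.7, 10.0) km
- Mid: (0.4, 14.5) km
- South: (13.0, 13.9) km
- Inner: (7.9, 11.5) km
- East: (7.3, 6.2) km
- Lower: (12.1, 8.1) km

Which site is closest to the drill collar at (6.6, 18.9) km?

Squared distances to each site:
Central: 292.370; Outer: 356.980; Upper: 53.140; North: 144.820; Mid: 57.800; South: 65.960; Inner: 56.450; East: 161.780; Lower: 146.890.
Minimum at Upper.

Upper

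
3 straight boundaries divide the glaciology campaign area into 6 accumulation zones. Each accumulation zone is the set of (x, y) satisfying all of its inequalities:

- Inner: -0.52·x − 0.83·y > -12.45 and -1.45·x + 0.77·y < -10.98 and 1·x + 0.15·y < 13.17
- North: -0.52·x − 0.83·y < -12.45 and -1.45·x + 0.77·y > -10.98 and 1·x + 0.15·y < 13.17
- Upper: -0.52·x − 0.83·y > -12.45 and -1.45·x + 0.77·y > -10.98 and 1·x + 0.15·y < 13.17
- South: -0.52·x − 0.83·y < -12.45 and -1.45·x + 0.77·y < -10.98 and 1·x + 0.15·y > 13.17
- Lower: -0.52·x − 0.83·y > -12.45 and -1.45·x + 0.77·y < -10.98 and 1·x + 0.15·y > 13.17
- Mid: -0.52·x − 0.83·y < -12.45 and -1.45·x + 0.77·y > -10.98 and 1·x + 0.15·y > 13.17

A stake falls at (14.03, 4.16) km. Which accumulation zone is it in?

-0.52·14.03 − 0.83·4.16 = -10.748, which is > -12.45
-1.45·14.03 + 0.77·4.16 = -17.140, which is < -10.98
1·14.03 + 0.15·4.16 = 14.654, which is > 13.17
This sign pattern matches Lower.

Lower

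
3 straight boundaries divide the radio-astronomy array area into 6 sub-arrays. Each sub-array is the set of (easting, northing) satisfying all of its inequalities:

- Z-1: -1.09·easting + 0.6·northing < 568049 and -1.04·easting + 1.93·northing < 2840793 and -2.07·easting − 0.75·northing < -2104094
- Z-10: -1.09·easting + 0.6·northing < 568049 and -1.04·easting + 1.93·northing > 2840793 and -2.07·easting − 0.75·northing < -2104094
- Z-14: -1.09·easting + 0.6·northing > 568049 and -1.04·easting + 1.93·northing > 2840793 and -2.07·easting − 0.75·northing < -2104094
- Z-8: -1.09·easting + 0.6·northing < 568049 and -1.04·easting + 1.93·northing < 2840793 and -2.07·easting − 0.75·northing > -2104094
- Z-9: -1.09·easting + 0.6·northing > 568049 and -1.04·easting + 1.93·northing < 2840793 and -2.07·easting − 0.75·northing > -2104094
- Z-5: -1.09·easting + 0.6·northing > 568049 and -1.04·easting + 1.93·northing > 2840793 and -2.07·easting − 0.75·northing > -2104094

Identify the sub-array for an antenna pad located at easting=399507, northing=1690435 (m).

Z-5

-1.09·399507 + 0.6·1690435 = 578798.370, which is > 568049
-1.04·399507 + 1.93·1690435 = 2847052.270, which is > 2840793
-2.07·399507 − 0.75·1690435 = -2094805.740, which is > -2104094
This sign pattern matches Z-5.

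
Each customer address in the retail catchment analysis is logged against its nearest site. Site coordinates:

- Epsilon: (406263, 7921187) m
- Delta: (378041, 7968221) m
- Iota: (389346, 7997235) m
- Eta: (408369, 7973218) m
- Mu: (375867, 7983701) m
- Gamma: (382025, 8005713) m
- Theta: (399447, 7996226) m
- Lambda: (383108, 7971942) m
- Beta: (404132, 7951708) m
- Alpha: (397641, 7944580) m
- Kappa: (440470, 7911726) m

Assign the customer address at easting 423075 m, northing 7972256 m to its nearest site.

Eta

Squared distances to each site:
Epsilon: 2890686105.000; Delta: 2044342381.000; Iota: 1761595882.000; Eta: 217191880.000; Mu: 2359583289.000; Gamma: 2804473349.000; Theta: 1132843284.000; Lambda: 1597459685.000; Beta: 781057553.000; Alpha: 1412849332.000; Kappa: 3966466925.000.
Minimum at Eta.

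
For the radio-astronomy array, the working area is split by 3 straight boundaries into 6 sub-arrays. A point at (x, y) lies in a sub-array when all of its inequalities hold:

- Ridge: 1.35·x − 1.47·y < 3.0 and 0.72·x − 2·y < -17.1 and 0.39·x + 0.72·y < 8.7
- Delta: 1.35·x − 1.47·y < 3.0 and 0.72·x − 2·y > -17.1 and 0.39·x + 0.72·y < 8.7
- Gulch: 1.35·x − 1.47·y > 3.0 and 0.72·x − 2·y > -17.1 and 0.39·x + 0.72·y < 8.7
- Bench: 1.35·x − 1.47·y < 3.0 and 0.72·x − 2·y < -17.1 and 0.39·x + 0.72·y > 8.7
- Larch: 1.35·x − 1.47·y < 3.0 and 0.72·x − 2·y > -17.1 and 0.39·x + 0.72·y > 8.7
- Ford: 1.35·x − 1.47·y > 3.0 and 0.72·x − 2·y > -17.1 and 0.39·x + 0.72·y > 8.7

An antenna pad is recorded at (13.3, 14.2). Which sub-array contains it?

Bench

1.35·13.3 − 1.47·14.2 = -2.919, which is < 3.0
0.72·13.3 − 2·14.2 = -18.824, which is < -17.1
0.39·13.3 + 0.72·14.2 = 15.411, which is > 8.7
This sign pattern matches Bench.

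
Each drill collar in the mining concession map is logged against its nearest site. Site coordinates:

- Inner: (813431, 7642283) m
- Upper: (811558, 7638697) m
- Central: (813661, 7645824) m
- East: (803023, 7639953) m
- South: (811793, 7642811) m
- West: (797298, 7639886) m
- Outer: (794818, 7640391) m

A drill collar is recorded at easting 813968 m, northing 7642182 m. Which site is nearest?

Squared distances to each site:
Inner: 298570.000; Upper: 17953325.000; Central: 13358413.000; East: 124761466.000; South: 5126266.000; West: 283160516.000; Outer: 369930181.000.
Minimum at Inner.

Inner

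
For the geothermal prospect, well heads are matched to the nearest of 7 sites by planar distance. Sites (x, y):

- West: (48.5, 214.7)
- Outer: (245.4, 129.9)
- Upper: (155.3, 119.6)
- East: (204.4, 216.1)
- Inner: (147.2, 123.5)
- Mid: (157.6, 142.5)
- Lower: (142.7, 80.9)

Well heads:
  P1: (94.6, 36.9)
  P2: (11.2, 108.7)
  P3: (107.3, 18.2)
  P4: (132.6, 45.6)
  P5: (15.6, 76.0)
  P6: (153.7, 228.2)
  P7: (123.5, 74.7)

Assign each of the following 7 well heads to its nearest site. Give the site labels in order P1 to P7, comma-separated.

Lower, West, Lower, Lower, Lower, East, Lower

P1 → Lower (d²=4249.61)
P2 → West (d²=12627.29)
P3 → Lower (d²=5184.45)
P4 → Lower (d²=1348.10)
P5 → Lower (d²=16178.42)
P6 → East (d²=2716.90)
P7 → Lower (d²=407.08)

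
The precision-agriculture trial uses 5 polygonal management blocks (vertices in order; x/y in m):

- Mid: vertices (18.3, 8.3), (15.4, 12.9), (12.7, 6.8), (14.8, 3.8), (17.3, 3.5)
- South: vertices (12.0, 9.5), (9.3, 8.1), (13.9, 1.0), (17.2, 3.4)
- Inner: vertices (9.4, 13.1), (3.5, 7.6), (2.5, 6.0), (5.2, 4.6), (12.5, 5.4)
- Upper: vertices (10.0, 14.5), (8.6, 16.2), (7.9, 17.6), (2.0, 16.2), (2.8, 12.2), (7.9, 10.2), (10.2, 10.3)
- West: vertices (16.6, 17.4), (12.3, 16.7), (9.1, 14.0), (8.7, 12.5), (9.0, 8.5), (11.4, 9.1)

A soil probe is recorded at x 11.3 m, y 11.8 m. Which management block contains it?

Cast a ray rightward from (11.3, 11.8). For each polygon, the edges (by vertex number in listed order) whose endpoints lie on opposite sides of y = 11.8, where each meets that height, and whether that is right or left of the point:
Mid: 1–2 at x≈16.09 (right), 2–3 at x≈14.91 (right) → 2 crossings.
South: no edge straddles that height → 0 crossings.
Inner: 1–2 at x≈8.01 (left), 5–1 at x≈9.92 (left) → 0 crossings.
Upper: 5–6 at x≈3.82 (left), 7–1 at x≈10.13 (left) → 0 crossings.
West: 4–5 at x≈8.75 (left), 6–1 at x≈13.09 (right) → 1 crossing.
Only West has an odd count, so the point is inside West.

West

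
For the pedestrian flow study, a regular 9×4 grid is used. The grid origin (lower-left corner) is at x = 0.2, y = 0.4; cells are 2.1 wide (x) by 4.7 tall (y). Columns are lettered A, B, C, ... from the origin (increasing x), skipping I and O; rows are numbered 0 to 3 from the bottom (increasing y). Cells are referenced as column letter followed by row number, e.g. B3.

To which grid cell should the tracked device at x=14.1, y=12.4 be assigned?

Column index: ⌊(14.1 − 0.2) / 2.1⌋ = ⌊6.619⌋ = 6 → column G
Row offset from origin: ⌊(12.4 − 0.4) / 4.7⌋ = ⌊2.553⌋ = 2 → row 2

G2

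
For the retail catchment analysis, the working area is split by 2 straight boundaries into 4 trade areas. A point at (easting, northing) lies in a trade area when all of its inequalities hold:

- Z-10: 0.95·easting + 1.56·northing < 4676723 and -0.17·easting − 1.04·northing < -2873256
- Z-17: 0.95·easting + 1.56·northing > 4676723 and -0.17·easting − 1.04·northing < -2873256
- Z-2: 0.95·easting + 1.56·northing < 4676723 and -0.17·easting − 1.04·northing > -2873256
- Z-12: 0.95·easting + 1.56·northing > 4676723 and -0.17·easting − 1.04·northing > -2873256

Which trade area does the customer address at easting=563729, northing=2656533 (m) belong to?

Z-12

0.95·563729 + 1.56·2656533 = 4679734.030, which is > 4676723
-0.17·563729 − 1.04·2656533 = -2858628.250, which is > -2873256
This sign pattern matches Z-12.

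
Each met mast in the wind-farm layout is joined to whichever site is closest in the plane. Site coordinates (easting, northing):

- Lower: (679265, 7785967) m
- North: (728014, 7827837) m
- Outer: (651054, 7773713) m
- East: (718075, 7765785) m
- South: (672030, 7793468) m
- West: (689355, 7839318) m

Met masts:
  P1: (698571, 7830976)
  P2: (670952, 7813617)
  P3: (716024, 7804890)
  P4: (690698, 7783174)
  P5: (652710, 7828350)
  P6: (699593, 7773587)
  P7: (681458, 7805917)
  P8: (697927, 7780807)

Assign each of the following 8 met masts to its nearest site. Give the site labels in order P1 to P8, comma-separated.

P1 → West (d²=154523620.00)
P2 → South (d²=407144285.00)
P3 → North (d²=670324909.00)
P4 → Lower (d²=138514338.00)
P5 → West (d²=1463153049.00)
P6 → East (d²=402455528.00)
P7 → South (d²=243864785.00)
P8 → Lower (d²=374895844.00)

West, South, North, Lower, West, East, South, Lower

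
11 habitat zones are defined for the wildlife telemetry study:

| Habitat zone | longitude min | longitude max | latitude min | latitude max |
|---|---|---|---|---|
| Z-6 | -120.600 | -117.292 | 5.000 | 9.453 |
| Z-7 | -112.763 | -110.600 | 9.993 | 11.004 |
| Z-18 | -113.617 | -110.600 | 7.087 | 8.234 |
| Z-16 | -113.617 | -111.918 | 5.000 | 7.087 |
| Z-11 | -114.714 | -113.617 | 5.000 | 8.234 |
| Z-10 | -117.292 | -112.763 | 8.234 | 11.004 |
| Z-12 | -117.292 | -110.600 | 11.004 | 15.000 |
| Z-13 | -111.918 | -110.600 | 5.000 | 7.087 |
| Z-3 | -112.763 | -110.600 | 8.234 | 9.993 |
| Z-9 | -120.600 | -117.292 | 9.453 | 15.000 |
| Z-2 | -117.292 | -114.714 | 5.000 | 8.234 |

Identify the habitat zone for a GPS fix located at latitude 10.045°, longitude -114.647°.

Z-10

The point has longitude = -114.647 and latitude = 10.045.
Only Z-10 satisfies -117.292 ≤ longitude ≤ -112.763 and 8.234 ≤ latitude ≤ 11.004.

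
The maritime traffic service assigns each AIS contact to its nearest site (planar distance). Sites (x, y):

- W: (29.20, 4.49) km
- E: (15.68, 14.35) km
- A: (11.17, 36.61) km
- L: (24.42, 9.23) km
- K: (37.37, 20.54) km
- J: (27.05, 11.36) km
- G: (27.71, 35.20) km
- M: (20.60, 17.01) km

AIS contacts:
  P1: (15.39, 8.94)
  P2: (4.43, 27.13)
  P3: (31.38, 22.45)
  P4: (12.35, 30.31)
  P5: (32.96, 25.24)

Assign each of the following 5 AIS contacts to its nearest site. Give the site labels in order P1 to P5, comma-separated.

E, A, K, A, K

P1 → E (d²=29.35)
P2 → A (d²=135.30)
P3 → K (d²=39.53)
P4 → A (d²=41.08)
P5 → K (d²=41.54)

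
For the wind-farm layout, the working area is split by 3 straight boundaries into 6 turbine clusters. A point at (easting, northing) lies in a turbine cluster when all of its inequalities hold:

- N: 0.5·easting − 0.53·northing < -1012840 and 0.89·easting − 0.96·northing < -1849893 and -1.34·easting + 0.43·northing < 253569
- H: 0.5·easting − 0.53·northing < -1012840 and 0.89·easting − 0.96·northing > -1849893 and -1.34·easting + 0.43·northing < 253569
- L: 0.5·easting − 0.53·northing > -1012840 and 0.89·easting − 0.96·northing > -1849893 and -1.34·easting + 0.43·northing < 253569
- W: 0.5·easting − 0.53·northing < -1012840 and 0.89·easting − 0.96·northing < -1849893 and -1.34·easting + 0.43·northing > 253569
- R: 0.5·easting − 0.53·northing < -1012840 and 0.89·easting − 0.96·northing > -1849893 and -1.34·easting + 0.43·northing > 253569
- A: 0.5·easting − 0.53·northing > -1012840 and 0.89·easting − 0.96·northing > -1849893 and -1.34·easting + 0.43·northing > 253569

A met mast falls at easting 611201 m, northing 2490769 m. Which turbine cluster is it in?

0.5·611201 − 0.53·2490769 = -1014507.070, which is < -1012840
0.89·611201 − 0.96·2490769 = -1847169.350, which is > -1849893
-1.34·611201 + 0.43·2490769 = 252021.330, which is < 253569
This sign pattern matches H.

H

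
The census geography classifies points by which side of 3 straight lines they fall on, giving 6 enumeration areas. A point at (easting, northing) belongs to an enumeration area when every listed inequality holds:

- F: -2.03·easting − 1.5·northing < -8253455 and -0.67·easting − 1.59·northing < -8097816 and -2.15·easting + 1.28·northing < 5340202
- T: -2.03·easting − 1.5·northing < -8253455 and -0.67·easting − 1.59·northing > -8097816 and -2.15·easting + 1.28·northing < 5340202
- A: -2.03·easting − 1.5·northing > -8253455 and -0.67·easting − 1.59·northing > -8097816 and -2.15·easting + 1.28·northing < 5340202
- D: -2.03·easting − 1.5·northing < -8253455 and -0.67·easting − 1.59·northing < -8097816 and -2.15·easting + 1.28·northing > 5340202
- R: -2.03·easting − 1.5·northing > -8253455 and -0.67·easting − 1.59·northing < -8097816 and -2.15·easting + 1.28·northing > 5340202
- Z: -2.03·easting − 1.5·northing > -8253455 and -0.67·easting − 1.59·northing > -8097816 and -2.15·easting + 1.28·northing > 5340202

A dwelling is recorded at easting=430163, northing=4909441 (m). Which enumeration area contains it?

Z

-2.03·430163 − 1.5·4909441 = -8237392.390, which is > -8253455
-0.67·430163 − 1.59·4909441 = -8094220.400, which is > -8097816
-2.15·430163 + 1.28·4909441 = 5359234.030, which is > 5340202
This sign pattern matches Z.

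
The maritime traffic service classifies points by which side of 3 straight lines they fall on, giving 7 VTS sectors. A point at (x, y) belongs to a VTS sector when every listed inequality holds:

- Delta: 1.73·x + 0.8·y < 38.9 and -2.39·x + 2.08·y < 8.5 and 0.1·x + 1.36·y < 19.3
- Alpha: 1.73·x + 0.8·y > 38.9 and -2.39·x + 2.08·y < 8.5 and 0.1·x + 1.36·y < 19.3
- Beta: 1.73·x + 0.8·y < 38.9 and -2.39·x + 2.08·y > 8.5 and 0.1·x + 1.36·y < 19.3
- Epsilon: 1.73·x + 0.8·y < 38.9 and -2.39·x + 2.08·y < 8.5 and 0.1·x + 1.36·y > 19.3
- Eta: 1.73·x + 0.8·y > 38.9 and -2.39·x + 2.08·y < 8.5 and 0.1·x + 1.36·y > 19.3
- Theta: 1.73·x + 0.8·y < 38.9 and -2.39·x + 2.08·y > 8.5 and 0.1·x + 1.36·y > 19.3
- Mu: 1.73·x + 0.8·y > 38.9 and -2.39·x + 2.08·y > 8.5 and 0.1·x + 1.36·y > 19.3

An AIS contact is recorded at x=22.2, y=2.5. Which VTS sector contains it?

Alpha

1.73·22.2 + 0.8·2.5 = 40.406, which is > 38.9
-2.39·22.2 + 2.08·2.5 = -47.858, which is < 8.5
0.1·22.2 + 1.36·2.5 = 5.620, which is < 19.3
This sign pattern matches Alpha.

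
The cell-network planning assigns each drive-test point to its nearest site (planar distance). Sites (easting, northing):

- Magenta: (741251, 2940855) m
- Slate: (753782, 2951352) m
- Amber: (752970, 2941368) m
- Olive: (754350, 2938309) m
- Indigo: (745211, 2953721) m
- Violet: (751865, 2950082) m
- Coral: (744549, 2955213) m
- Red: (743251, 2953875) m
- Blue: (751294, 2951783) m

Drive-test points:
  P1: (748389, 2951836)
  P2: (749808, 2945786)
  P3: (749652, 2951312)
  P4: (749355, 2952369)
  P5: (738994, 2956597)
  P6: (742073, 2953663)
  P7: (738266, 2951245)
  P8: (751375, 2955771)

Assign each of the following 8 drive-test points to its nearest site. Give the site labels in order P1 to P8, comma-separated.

Blue, Violet, Blue, Blue, Red, Red, Red, Blue

P1 → Blue (d²=8441834.00)
P2 → Violet (d²=22686865.00)
P3 → Blue (d²=2918005.00)
P4 → Blue (d²=4103117.00)
P5 → Red (d²=25531333.00)
P6 → Red (d²=1432628.00)
P7 → Red (d²=31767125.00)
P8 → Blue (d²=15910705.00)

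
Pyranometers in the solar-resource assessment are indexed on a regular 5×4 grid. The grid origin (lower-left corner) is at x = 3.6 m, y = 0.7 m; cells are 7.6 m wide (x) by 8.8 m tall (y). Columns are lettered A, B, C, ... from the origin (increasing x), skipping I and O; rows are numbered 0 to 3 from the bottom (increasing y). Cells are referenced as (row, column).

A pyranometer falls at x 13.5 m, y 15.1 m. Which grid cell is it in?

Column index: ⌊(13.5 − 3.6) / 7.6⌋ = ⌊1.303⌋ = 1 → column B
Row offset from origin: ⌊(15.1 − 0.7) / 8.8⌋ = ⌊1.636⌋ = 1 → row 1

(1, B)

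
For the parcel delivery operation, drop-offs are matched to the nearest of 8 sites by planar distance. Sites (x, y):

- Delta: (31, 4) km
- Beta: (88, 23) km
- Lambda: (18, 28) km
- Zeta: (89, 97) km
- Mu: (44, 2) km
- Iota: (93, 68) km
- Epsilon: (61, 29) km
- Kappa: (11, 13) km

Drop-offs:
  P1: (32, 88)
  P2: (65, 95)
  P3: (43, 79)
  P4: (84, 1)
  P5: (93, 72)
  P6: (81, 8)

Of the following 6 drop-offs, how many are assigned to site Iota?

P1 → Zeta
P2 → Zeta
P3 → Zeta
P4 → Beta
P5 → Iota
P6 → Beta
1 of the 6 goes to Iota.

1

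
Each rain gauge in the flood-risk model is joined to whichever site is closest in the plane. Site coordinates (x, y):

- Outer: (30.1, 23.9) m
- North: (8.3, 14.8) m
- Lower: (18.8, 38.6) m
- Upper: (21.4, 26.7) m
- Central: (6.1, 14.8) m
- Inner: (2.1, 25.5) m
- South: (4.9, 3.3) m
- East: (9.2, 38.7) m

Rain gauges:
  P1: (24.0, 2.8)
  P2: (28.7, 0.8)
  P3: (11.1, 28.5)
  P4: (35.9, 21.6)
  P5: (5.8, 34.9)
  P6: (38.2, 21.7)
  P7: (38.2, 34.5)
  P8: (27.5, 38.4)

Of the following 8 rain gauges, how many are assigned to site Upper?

0

P1 → South
P2 → Outer
P3 → Inner
P4 → Outer
P5 → East
P6 → Outer
P7 → Outer
P8 → Lower
0 of the 8 go to Upper.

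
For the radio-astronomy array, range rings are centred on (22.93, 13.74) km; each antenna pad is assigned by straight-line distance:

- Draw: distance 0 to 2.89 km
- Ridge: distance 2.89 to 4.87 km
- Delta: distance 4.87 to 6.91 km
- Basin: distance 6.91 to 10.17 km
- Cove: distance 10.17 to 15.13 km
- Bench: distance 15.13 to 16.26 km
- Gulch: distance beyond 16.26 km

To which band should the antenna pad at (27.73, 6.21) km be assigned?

Basin

Distance = √((27.73−22.93)² + (6.21−13.74)²) = √(23.040 + 56.701) = 8.930 km.
6.91 ≤ 8.930 < 10.17 → Basin.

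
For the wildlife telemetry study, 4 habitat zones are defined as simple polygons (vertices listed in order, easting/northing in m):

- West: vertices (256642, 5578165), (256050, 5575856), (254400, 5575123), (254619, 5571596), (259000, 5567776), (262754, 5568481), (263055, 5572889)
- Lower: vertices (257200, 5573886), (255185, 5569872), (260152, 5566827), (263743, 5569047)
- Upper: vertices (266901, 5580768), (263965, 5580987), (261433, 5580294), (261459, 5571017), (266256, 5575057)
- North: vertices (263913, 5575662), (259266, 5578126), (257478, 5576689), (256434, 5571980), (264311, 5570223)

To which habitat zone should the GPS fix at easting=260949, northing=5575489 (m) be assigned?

Cast a ray rightward from (260949, 5575489). For each polygon, the edges (by vertex number in listed order) whose endpoints lie on opposite sides of northing = 5575489, where each meets that height, and whether that is right or left of the point:
West: 2–3 at easting≈255223.9 (left), 7–1 at easting≈259894.7 (left) → 0 crossings.
Lower: no edge straddles that height → 0 crossings.
Upper: 3–4 at easting≈261446.5 (right), 5–1 at easting≈266304.8 (right) → 2 crossings.
North: 3–4 at easting≈257212.0 (left), 5–1 at easting≈263925.7 (right) → 1 crossing.
Only North has an odd count, so the point is inside North.

North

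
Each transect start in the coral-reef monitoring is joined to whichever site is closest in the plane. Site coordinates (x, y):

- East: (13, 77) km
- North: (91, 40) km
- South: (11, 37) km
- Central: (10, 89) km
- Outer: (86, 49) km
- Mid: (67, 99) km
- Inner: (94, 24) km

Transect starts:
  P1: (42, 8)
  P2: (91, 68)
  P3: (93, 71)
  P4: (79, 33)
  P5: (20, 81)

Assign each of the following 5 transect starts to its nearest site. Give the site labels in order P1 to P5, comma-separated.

South, Outer, Outer, North, East

P1 → South (d²=1802.00)
P2 → Outer (d²=386.00)
P3 → Outer (d²=533.00)
P4 → North (d²=193.00)
P5 → East (d²=65.00)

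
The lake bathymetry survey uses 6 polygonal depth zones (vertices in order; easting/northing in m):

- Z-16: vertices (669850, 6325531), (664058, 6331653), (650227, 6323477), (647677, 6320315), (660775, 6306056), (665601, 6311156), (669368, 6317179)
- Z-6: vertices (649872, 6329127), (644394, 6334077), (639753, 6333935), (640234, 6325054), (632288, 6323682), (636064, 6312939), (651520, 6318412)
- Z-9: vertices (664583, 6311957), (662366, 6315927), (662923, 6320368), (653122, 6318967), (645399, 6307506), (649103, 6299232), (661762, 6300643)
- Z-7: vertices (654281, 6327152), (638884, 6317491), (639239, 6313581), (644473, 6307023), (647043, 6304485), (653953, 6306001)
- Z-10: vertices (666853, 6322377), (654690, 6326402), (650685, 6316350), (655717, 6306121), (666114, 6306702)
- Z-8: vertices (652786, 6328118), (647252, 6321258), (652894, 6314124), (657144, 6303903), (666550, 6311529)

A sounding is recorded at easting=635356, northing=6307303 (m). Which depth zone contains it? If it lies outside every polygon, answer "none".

none

Cast a ray rightward from (635356, 6307303). For each polygon, the edges (by vertex number in listed order) whose endpoints lie on opposite sides of northing = 6307303, where each meets that height, and whether that is right or left of the point:
Z-16: 4–5 at easting≈659629.5 (right), 5–6 at easting≈661955.0 (right) → 2 crossings.
Z-6: no edge straddles that height → 0 crossings.
Z-9: 5–6 at easting≈645489.9 (right), 7–1 at easting≈663422.6 (right) → 2 crossings.
Z-7: 3–4 at easting≈644249.5 (right), 6–1 at easting≈653973.2 (right) → 2 crossings.
Z-10: 3–4 at easting≈655135.5 (right), 5–1 at easting≈666142.3 (right) → 2 crossings.
Z-8: 3–4 at easting≈655730.2 (right), 4–5 at easting≈661337.6 (right) → 2 crossings.
All counts are even, so the point lies outside every listed polygon.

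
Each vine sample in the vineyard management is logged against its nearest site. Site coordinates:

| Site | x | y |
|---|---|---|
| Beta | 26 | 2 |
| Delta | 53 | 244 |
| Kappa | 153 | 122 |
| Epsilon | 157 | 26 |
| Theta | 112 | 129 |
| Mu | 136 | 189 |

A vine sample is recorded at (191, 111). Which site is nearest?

Kappa

Squared distances to each site:
Beta: 39106.000; Delta: 36733.000; Kappa: 1565.000; Epsilon: 8381.000; Theta: 6565.000; Mu: 9109.000.
Minimum at Kappa.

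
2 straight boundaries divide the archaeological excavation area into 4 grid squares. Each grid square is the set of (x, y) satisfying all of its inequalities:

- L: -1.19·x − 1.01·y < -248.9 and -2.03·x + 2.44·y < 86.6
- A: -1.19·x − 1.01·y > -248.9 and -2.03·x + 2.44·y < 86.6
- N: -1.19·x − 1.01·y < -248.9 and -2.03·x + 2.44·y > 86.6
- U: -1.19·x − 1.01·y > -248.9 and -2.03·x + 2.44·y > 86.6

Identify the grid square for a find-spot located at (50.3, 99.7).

U

-1.19·50.3 − 1.01·99.7 = -160.554, which is > -248.9
-2.03·50.3 + 2.44·99.7 = 141.159, which is > 86.6
This sign pattern matches U.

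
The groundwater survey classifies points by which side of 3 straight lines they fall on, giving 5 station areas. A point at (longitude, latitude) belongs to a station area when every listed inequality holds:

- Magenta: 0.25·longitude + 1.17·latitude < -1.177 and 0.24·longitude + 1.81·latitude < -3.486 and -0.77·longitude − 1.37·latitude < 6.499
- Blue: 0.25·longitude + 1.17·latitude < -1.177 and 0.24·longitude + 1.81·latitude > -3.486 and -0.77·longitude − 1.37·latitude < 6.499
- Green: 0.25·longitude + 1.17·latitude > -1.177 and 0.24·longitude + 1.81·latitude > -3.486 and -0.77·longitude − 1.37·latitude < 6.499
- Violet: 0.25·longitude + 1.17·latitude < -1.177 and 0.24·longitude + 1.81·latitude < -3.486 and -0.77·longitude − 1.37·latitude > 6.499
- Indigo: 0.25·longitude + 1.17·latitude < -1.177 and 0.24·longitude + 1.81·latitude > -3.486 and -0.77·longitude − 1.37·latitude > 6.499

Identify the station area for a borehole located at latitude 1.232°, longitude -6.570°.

Green

0.25·-6.570 + 1.17·1.232 = -0.201, which is > -1.177
0.24·-6.570 + 1.81·1.232 = 0.653, which is > -3.486
-0.77·-6.570 − 1.37·1.232 = 3.371, which is < 6.499
This sign pattern matches Green.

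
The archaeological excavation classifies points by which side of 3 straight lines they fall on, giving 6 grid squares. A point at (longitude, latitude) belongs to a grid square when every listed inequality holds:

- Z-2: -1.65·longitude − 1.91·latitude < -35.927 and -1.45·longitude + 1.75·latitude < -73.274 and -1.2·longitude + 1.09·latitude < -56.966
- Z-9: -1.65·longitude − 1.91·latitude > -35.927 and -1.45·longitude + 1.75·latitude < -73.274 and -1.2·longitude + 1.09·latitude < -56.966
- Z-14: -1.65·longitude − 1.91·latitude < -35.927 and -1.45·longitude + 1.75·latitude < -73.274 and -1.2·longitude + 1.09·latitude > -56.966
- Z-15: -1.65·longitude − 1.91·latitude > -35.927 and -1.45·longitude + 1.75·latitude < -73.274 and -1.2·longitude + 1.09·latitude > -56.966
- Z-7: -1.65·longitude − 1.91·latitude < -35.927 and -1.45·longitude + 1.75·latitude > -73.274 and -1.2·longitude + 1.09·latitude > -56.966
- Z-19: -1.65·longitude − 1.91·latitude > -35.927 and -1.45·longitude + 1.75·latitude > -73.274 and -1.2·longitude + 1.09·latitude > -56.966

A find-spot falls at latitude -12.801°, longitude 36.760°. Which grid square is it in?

Z-2

-1.65·36.760 − 1.91·-12.801 = -36.204, which is < -35.927
-1.45·36.760 + 1.75·-12.801 = -75.704, which is < -73.274
-1.2·36.760 + 1.09·-12.801 = -58.065, which is < -56.966
This sign pattern matches Z-2.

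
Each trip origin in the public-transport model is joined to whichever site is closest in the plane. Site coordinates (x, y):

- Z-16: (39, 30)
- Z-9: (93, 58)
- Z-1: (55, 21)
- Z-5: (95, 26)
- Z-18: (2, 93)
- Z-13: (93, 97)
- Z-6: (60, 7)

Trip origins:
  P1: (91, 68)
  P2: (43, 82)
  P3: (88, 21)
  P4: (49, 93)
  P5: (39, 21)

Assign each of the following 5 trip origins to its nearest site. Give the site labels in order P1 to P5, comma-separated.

Z-9, Z-18, Z-5, Z-13, Z-16

P1 → Z-9 (d²=104.00)
P2 → Z-18 (d²=1802.00)
P3 → Z-5 (d²=74.00)
P4 → Z-13 (d²=1952.00)
P5 → Z-16 (d²=81.00)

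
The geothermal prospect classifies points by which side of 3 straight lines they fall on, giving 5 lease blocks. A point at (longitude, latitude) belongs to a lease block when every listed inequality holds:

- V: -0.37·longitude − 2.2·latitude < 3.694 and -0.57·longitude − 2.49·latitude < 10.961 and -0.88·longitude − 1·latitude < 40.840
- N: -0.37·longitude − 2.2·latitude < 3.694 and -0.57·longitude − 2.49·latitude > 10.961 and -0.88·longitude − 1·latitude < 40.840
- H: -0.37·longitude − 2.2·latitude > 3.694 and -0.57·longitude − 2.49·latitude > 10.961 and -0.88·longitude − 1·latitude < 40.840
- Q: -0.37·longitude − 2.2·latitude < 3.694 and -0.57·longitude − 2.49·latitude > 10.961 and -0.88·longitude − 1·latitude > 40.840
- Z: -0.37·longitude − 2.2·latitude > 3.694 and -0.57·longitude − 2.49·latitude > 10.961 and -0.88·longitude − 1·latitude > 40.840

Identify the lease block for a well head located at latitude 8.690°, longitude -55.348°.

-0.37·-55.348 − 2.2·8.690 = 1.361, which is < 3.694
-0.57·-55.348 − 2.49·8.690 = 9.910, which is < 10.961
-0.88·-55.348 − 1·8.690 = 40.016, which is < 40.840
This sign pattern matches V.

V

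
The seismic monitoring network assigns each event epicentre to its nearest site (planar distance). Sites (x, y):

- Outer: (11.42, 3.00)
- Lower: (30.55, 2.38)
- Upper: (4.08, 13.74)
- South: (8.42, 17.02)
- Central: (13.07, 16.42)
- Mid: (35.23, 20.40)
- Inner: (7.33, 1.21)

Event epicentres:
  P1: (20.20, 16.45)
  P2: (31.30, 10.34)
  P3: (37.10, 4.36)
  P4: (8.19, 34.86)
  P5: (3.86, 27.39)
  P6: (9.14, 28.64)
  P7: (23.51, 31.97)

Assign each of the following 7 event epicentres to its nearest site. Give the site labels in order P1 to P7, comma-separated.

Central, Lower, Lower, South, South, South, Mid

P1 → Central (d²=50.84)
P2 → Lower (d²=63.92)
P3 → Lower (d²=46.82)
P4 → South (d²=318.32)
P5 → South (d²=128.33)
P6 → South (d²=135.54)
P7 → Mid (d²=271.22)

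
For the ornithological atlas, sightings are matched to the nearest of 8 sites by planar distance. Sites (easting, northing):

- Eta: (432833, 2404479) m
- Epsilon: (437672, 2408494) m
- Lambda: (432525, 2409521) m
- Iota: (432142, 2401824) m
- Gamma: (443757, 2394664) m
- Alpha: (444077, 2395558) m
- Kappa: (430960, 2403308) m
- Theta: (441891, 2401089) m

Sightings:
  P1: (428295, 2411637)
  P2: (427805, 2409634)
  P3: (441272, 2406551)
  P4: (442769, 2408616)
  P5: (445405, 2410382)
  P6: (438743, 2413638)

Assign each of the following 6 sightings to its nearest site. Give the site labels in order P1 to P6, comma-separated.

P1 → Lambda (d²=22370356.00)
P2 → Lambda (d²=22291169.00)
P3 → Epsilon (d²=16735249.00)
P4 → Epsilon (d²=25994293.00)
P5 → Epsilon (d²=63363833.00)
P6 → Epsilon (d²=27607777.00)

Lambda, Lambda, Epsilon, Epsilon, Epsilon, Epsilon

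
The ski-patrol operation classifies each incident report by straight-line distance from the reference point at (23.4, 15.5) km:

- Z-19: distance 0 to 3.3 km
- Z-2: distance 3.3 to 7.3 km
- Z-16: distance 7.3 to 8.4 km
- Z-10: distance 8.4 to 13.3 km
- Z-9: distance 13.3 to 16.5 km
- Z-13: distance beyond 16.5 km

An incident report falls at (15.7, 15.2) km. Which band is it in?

Distance = √((15.7−23.4)² + (15.2−15.5)²) = √(59.290 + 0.090) = 7.706 km.
7.3 ≤ 7.706 < 8.4 → Z-16.

Z-16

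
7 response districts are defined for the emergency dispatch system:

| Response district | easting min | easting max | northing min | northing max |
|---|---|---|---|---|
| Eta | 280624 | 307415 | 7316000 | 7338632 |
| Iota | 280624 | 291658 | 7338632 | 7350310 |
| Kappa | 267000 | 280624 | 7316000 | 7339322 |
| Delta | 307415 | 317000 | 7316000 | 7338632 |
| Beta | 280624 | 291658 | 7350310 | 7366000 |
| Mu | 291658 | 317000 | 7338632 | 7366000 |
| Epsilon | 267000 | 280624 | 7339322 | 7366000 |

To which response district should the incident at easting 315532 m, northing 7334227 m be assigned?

Delta

The point has easting = 315532 and northing = 7334227.
Only Delta satisfies 307415 ≤ easting ≤ 317000 and 7316000 ≤ northing ≤ 7338632.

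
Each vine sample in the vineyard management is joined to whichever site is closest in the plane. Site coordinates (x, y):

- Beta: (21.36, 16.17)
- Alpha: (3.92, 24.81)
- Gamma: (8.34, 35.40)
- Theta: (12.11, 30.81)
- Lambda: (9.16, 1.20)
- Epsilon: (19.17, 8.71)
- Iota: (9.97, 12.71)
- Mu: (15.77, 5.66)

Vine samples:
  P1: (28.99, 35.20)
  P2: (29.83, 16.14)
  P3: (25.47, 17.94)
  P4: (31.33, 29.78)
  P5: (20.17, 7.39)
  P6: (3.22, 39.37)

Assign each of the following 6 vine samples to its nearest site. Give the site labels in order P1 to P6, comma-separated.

Theta, Beta, Beta, Beta, Epsilon, Gamma

P1 → Theta (d²=304.21)
P2 → Beta (d²=71.74)
P3 → Beta (d²=20.02)
P4 → Beta (d²=284.63)
P5 → Epsilon (d²=2.74)
P6 → Gamma (d²=41.98)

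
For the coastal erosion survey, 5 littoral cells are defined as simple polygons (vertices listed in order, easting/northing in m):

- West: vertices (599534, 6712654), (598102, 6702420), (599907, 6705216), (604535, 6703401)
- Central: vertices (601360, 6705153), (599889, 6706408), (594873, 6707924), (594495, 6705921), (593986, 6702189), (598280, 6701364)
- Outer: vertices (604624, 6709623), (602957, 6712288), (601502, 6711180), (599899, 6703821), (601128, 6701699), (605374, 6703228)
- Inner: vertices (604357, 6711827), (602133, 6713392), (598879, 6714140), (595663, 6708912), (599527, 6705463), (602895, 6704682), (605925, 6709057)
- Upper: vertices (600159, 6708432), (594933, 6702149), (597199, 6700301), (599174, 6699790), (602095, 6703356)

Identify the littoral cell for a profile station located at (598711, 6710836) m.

Inner

Cast a ray rightward from (598711, 6710836). For each polygon, the edges (by vertex number in listed order) whose endpoints lie on opposite sides of northing = 6710836, where each meets that height, and whether that is right or left of the point:
West: 1–2 at easting≈599279.6 (right), 4–1 at easting≈600516.6 (right) → 2 crossings.
Central: no edge straddles that height → 0 crossings.
Outer: 1–2 at easting≈603865.2 (right), 3–4 at easting≈601427.1 (right) → 2 crossings.
Inner: 3–4 at easting≈596846.5 (left), 7–1 at easting≈604918.0 (right) → 1 crossing.
Upper: no edge straddles that height → 0 crossings.
Only Inner has an odd count, so the point is inside Inner.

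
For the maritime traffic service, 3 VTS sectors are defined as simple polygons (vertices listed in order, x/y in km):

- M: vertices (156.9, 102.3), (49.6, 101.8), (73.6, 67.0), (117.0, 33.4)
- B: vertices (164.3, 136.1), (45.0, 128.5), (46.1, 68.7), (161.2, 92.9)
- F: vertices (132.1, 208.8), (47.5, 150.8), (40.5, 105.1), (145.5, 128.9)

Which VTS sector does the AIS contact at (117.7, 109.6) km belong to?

B

Cast a ray rightward from (117.7, 109.6). For each polygon, the edges (by vertex number in listed order) whose endpoints lie on opposite sides of y = 109.6, where each meets that height, and whether that is right or left of the point:
M: no edge straddles that height → 0 crossings.
B: 2–3 at x≈45.35 (left), 4–1 at x≈162.40 (right) → 1 crossing.
F: 2–3 at x≈41.19 (left), 3–4 at x≈60.35 (left) → 0 crossings.
Only B has an odd count, so the point is inside B.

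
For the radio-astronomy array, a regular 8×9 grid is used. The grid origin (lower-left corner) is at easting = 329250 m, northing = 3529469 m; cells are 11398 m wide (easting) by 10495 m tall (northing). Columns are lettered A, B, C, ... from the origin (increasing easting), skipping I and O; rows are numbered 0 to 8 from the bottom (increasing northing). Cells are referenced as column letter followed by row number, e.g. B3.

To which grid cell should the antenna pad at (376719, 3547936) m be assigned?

E1

Column index: ⌊(376719 − 329250) / 11398⌋ = ⌊4.165⌋ = 4 → column E
Row offset from origin: ⌊(3547936 − 3529469) / 10495⌋ = ⌊1.760⌋ = 1 → row 1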